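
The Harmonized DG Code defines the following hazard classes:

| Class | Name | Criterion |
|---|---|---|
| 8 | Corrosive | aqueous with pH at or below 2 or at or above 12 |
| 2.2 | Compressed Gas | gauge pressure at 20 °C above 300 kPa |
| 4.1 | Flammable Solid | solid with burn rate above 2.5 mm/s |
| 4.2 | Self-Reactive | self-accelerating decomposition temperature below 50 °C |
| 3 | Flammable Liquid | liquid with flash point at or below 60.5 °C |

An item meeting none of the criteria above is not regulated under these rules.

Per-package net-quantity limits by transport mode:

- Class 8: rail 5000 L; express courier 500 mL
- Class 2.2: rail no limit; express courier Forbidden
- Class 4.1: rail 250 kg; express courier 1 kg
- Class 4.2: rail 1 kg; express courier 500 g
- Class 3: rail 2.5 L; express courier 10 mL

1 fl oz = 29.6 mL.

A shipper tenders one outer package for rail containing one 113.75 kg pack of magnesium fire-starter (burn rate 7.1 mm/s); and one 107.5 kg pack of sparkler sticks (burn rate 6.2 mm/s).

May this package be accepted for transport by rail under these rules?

Yes

With burn rate 7.1 mm/s (> 2.5 mm/s), the magnesium fire-starter falls in Class 4.1.
Sparkler sticks: burn rate 6.2 mm/s > 2.5 mm/s → Class 4.1 (Flammable Solid).
Total Class 4.1: 113.75 kg + 107.5 kg = 221.25 kg.
That is within the Class 4.1 rail limit of 250 kg.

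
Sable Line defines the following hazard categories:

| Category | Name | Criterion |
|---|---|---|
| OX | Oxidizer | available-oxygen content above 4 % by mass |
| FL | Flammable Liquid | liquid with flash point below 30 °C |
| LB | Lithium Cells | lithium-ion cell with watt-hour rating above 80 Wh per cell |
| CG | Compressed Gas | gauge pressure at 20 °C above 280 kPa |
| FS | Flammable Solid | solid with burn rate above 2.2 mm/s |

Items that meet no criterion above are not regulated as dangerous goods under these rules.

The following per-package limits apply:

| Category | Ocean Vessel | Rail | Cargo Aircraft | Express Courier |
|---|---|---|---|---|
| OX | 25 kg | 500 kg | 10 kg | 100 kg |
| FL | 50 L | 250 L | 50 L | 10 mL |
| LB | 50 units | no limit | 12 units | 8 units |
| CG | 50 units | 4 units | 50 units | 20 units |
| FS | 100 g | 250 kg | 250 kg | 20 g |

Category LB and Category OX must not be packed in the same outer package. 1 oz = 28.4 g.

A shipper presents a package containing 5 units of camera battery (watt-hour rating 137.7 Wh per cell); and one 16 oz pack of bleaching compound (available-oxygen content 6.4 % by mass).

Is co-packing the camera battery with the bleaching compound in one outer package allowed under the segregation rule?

No

The camera battery has watt-hour rating 137.7 Wh per cell, which is > 80 Wh per cell, so it is Category LB (Lithium Cells).
Bleaching compound: available-oxygen content 6.4 % by mass > 4 % by mass → Category OX (Oxidizer).
Category LB and Category OX may not share an outer package.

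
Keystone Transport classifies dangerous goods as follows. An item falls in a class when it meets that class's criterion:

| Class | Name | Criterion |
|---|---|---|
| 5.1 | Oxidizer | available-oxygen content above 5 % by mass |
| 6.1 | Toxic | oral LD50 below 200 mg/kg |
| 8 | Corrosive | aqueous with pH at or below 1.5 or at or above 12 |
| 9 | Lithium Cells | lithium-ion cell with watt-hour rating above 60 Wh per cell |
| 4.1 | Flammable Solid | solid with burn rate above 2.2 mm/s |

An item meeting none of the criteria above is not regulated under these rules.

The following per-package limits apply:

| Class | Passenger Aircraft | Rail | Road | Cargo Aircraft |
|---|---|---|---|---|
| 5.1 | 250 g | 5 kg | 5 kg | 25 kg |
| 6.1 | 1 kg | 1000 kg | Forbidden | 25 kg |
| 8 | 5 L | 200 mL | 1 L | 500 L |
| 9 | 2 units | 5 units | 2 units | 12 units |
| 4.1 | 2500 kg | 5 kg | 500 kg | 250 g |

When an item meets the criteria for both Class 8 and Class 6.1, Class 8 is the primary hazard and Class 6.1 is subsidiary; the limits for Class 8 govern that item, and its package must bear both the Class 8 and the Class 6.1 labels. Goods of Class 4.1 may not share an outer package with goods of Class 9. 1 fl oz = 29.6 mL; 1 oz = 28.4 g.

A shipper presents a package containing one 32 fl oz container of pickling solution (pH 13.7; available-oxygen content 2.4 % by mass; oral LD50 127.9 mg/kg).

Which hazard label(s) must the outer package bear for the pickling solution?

Class 6.1 and 8

The pickling solution has pH 13.7, which is ≥ 12, so it is Class 8 (Corrosive).
With oral LD50 127.9 mg/kg (< 200 mg/kg), the pickling solution falls in Class 6.1.
By the precedence rule Class 8 is primary and Class 6.1 is subsidiary, and that rule requires both labels on the package.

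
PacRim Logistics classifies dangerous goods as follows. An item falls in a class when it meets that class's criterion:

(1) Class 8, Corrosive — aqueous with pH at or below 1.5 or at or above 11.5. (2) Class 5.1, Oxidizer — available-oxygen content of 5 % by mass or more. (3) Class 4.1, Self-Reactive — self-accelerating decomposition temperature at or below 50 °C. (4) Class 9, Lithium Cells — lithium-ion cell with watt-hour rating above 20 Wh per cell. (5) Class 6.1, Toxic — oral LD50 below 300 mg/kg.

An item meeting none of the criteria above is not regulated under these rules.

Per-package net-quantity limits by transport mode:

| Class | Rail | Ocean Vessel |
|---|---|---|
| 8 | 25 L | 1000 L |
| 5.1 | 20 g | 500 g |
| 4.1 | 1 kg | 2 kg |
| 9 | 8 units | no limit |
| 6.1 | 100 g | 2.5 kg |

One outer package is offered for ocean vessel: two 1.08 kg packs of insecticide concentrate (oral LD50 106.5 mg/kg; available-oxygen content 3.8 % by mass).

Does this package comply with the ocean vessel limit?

Yes

Insecticide concentrate: oral LD50 106.5 mg/kg < 300 mg/kg → Class 6.1 (Toxic).
Class 6.1 quantity: two 1.08 kg packs = 2.16 kg.
That is within the Class 6.1 ocean vessel limit of 2.5 kg.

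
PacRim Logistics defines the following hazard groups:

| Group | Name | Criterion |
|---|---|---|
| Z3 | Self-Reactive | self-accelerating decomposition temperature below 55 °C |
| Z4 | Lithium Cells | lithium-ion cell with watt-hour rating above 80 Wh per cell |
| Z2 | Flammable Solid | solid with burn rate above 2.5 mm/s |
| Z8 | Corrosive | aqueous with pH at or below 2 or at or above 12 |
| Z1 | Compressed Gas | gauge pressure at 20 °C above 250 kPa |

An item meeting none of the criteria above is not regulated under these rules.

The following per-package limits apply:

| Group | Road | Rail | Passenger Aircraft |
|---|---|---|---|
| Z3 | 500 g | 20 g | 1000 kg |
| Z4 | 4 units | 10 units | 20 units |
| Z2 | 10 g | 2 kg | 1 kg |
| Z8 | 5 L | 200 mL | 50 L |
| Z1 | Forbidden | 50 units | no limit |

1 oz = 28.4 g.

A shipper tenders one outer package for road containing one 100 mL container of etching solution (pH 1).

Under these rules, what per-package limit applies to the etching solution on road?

pH 1 meets the Group Z8 criterion (Corrosive), so the etching solution is Group Z8.
The road limit for Group Z8 is 5 L.

5 L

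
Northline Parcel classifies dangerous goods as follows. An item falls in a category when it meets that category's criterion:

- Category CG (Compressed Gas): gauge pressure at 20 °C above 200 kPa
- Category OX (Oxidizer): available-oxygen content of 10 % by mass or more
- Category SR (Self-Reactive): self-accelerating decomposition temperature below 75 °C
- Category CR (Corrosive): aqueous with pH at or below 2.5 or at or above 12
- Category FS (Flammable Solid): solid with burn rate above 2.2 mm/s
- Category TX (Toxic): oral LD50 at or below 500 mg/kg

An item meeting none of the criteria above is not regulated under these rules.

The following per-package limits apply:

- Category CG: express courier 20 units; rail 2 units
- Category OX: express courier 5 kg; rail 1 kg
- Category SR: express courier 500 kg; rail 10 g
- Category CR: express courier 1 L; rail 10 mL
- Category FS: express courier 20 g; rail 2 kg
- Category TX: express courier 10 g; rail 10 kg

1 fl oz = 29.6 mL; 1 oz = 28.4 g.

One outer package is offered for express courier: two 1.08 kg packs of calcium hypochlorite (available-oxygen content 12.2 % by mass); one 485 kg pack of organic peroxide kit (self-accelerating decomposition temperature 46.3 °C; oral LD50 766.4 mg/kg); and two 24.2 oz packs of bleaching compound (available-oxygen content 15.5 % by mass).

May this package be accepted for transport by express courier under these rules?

Yes

With available-oxygen content 12.2 % by mass (≥ 10 % by mass), the calcium hypochlorite falls in Category OX.
The organic peroxide kit has self-accelerating decomposition temperature 46.3 °C, which is < 75 °C, so it is Category SR (Self-Reactive).
Bleaching compound: available-oxygen content 15.5 % by mass ≥ 10 % by mass → Category OX (Oxidizer).
Total Category OX: (two 1.08 kg packs = 2.16 kg) + (two 24.2 oz packs = 1374.56 g) = 3534.56 g.
3534.56 g ≤ 5 kg (express courier limit, Category OX) — within limit.
Category SR quantity: 485 kg.
485 kg is within the express courier limit of 500 kg for Category SR.
Every hazard category is within its express courier limit and no segregation rule is violated.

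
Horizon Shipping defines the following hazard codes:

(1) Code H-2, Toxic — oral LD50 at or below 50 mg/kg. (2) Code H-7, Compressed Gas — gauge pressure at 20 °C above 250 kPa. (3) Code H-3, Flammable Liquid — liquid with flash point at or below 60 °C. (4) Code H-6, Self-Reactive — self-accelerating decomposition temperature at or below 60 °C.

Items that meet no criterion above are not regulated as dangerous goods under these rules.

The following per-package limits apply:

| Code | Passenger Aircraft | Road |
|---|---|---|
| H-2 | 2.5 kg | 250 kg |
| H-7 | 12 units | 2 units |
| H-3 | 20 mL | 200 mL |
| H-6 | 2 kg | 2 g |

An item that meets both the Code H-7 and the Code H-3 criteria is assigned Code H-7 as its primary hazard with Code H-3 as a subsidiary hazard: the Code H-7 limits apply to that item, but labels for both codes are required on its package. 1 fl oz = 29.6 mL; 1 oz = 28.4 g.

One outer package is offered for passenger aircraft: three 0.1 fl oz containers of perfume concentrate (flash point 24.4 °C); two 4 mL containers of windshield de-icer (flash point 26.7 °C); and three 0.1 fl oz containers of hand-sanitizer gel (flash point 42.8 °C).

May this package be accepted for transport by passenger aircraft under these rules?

Flash point 24.4 °C meets the Code H-3 criterion (Flammable Liquid), so the perfume concentrate is Code H-3.
Flash point 26.7 °C meets the Code H-3 criterion (Flammable Liquid), so the windshield de-icer is Code H-3.
The hand-sanitizer gel has flash point 42.8 °C, which is ≤ 60 °C, so it is Code H-3 (Flammable Liquid).
Code H-3 net quantity: (three 0.1 fl oz containers = 8.88 mL) + (two 4 mL containers = 8 mL) + (three 0.1 fl oz containers = 8.88 mL) = 25.76 mL.
That exceeds the Code H-3 passenger aircraft limit of 20 mL.

No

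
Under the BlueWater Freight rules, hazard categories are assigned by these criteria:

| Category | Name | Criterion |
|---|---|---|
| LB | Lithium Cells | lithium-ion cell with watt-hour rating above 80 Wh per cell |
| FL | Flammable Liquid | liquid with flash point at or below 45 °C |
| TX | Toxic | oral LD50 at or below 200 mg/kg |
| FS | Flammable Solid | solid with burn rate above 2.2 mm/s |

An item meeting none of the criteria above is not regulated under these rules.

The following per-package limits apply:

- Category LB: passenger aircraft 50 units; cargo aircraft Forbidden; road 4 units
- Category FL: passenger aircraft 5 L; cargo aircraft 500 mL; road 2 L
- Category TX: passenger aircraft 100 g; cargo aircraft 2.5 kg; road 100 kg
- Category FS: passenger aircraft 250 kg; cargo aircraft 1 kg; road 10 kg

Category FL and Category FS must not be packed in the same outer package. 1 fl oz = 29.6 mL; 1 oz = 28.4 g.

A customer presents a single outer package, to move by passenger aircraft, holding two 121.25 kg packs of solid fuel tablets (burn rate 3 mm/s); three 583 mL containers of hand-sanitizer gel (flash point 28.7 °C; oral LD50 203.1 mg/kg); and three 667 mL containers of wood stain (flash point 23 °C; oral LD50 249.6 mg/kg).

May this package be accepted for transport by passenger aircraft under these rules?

Solid fuel tablets: burn rate 3 mm/s > 2.2 mm/s → Category FS (Flammable Solid).
Hand-sanitizer gel: flash point 28.7 °C ≤ 45 °C → Category FL (Flammable Liquid).
Flash point 23 °C meets the Category FL criterion (Flammable Liquid), so the wood stain is Category FL.
Total Category FL: (three 583 mL containers = 1.749 L) + (three 667 mL containers = 2.001 L) = 3.75 L.
That is within the Category FL passenger aircraft limit of 5 L.
Category FS quantity: two 121.25 kg packs = 242.5 kg.
242.5 kg ≤ 250 kg (passenger aircraft limit, Category FS) — within limit.
Category FL and Category FS may not share an outer package.

No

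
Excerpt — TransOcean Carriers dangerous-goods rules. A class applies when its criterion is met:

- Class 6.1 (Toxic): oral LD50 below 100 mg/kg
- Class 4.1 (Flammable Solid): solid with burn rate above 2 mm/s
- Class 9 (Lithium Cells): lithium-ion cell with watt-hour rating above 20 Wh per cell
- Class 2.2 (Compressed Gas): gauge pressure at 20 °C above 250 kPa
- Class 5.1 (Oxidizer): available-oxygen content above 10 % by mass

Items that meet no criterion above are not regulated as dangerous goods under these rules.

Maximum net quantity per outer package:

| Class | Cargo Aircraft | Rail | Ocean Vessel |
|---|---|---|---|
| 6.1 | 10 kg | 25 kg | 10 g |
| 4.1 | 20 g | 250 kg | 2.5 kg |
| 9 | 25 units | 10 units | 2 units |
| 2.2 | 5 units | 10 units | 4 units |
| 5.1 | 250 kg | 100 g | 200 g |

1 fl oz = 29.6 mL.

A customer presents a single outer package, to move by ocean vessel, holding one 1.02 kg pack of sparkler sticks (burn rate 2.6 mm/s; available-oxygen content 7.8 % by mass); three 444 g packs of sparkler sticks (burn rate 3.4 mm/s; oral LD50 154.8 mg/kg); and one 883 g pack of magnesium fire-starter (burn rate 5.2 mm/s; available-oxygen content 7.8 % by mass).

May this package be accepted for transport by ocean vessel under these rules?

No

The sparkler sticks have burn rate 2.6 mm/s, which is > 2 mm/s, so they are Class 4.1 (Flammable Solid).
Sparkler sticks: burn rate 3.4 mm/s > 2 mm/s → Class 4.1 (Flammable Solid).
The magnesium fire-starter has burn rate 5.2 mm/s, which is > 2 mm/s, so it is Class 4.1 (Flammable Solid).
Total Class 4.1: 1.02 kg + (three 444 g packs = 1.332 kg) + 883 g = 3.235 kg.
3.235 kg > 2.5 kg (ocean vessel limit, Class 4.1) — over the limit.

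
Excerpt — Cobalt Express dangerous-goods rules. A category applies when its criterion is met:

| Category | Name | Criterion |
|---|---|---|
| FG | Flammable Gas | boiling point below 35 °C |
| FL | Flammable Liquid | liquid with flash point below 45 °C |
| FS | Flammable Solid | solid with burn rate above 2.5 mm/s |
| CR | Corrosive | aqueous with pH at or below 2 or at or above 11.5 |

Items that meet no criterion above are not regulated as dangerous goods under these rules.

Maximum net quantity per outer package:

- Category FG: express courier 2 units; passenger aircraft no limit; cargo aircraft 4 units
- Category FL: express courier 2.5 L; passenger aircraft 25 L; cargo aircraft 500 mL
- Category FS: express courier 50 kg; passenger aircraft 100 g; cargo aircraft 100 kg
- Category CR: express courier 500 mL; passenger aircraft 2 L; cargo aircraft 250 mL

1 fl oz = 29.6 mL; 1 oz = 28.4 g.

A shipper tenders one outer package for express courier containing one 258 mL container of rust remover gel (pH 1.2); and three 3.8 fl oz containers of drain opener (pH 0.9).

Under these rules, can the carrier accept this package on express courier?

No

With pH 1.2 (≤ 2), the rust remover gel falls in Category CR.
With pH 0.9 (≤ 2), the drain opener falls in Category CR.
Category CR net quantity: 258 mL + (three 3.8 fl oz containers = 337.44 mL) = 595.44 mL.
That exceeds the Category CR express courier limit of 500 mL.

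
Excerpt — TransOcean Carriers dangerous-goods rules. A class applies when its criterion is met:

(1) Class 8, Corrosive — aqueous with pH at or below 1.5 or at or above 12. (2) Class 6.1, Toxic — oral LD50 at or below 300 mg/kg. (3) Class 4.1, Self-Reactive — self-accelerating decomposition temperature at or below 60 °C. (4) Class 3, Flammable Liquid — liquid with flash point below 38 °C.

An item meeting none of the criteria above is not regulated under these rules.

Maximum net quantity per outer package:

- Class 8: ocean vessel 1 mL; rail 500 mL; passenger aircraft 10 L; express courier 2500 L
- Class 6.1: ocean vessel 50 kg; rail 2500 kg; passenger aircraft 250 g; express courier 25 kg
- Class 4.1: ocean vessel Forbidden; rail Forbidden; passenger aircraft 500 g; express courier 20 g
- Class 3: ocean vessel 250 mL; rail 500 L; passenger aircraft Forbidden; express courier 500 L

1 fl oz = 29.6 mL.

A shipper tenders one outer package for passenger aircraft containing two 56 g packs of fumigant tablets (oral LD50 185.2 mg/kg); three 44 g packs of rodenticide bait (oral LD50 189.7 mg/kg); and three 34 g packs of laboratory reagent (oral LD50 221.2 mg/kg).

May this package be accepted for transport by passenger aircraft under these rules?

Fumigant tablets: oral LD50 185.2 mg/kg ≤ 300 mg/kg → Class 6.1 (Toxic).
With oral LD50 189.7 mg/kg (≤ 300 mg/kg), the rodenticide bait falls in Class 6.1.
With oral LD50 221.2 mg/kg (≤ 300 mg/kg), the laboratory reagent falls in Class 6.1.
Class 6.1 net quantity: (two 56 g packs = 112 g) + (three 44 g packs = 132 g) + (three 34 g packs = 102 g) = 346 g.
346 g exceeds the passenger aircraft limit of 250 g for Class 6.1.

No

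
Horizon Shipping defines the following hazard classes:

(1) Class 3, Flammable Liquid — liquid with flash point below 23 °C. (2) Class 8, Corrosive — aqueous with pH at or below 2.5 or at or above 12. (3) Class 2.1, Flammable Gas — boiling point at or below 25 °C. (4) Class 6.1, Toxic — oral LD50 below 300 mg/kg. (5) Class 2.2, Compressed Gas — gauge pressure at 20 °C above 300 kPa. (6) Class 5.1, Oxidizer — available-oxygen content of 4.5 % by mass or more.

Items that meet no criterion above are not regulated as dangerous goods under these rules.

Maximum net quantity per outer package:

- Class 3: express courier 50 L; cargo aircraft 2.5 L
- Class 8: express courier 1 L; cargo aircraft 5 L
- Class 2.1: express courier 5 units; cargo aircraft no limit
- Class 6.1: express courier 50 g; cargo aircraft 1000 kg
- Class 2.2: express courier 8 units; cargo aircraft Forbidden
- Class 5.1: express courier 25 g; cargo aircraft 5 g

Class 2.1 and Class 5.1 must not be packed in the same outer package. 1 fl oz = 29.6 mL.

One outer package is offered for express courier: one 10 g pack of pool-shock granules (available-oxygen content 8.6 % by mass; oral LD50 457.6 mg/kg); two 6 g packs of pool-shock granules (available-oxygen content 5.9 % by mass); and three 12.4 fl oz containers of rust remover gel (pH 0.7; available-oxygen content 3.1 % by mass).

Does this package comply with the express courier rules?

Available-oxygen content 8.6 % by mass meets the Class 5.1 criterion (Oxidizer), so the pool-shock granules are Class 5.1.
Available-oxygen content 5.9 % by mass meets the Class 5.1 criterion (Oxidizer), so the pool-shock granules are Class 5.1.
Rust remover gel: pH 0.7 ≤ 2.5 → Class 8 (Corrosive).
Total Class 5.1: 10 g + (two 6 g packs = 12 g) = 22 g.
That is within the Class 5.1 express courier limit of 25 g.
Class 8 quantity: three 12.4 fl oz containers = 1101.12 mL.
1101.12 mL > 1 L (express courier limit, Class 8) — over the limit.
The segregation rule (Class 2.1 with Class 5.1) does not apply to Class 5.1 with Class 8.

No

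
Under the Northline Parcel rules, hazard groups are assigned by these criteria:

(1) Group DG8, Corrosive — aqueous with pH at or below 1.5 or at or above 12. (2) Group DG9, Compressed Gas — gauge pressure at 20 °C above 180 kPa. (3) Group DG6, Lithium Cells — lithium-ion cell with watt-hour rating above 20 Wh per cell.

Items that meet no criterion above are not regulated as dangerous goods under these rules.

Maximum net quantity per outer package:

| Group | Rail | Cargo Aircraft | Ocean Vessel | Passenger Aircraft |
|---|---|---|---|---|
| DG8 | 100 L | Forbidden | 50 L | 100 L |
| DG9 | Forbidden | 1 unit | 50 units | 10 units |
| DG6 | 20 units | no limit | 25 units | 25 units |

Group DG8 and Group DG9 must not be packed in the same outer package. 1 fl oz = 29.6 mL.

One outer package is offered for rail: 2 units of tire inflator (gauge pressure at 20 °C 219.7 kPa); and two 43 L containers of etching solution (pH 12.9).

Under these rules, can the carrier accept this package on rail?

No

With gauge pressure at 20 °C 219.7 kPa (> 180 kPa), the tire inflator falls in Group DG9.
pH 12.9 meets the Group DG8 criterion (Corrosive), so the etching solution is Group DG8.
Group DG8 quantity: two 43 L containers = 86 L.
That is within the Group DG8 rail limit of 100 L.
Group DG9 quantity: 2 units.
By rail, Group DG9 is Forbidden regardless of quantity.
Group DG8 and Group DG9 may not share an outer package.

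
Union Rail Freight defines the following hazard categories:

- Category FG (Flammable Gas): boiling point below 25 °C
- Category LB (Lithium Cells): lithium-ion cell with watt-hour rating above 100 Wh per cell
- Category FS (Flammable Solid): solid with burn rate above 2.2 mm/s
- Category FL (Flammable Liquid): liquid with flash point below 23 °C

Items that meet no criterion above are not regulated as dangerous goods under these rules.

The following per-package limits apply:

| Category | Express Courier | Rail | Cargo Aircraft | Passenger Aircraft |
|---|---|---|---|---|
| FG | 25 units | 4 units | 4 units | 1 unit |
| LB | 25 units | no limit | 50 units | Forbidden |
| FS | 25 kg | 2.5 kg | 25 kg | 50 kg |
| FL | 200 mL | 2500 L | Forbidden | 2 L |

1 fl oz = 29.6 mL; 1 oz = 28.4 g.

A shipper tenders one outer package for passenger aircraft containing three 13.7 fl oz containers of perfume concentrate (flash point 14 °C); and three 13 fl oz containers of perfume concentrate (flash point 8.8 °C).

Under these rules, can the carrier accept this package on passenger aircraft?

No

With flash point 14 °C (< 23 °C), the perfume concentrate falls in Category FL.
Flash point 8.8 °C meets the Category FL criterion (Flammable Liquid), so the perfume concentrate is Category FL.
Total Category FL: (three 13.7 fl oz containers = 1216.56 mL) + (three 13 fl oz containers = 1154.4 mL) = 2370.96 mL.
2370.96 mL > 2 L (passenger aircraft limit, Category FL) — over the limit.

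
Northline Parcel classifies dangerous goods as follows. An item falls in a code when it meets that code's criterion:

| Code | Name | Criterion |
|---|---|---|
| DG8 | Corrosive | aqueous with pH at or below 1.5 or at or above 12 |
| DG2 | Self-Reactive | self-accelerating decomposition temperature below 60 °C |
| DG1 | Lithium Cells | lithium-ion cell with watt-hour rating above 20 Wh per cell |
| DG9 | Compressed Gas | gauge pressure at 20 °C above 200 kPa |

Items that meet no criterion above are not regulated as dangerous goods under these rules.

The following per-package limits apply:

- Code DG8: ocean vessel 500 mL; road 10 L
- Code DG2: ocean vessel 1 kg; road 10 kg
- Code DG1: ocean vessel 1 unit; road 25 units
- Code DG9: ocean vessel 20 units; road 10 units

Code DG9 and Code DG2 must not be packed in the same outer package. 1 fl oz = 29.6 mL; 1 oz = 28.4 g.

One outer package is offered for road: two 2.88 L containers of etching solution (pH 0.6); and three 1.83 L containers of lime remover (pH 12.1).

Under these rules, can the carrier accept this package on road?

No

With pH 0.6 (≤ 1.5), the etching solution falls in Code DG8.
Lime remover: pH 12.1 ≥ 12 → Code DG8 (Corrosive).
Total Code DG8: (two 2.88 L containers = 5.76 L) + (three 1.83 L containers = 5.49 L) = 11.25 L.
11.25 L exceeds the road limit of 10 L for Code DG8.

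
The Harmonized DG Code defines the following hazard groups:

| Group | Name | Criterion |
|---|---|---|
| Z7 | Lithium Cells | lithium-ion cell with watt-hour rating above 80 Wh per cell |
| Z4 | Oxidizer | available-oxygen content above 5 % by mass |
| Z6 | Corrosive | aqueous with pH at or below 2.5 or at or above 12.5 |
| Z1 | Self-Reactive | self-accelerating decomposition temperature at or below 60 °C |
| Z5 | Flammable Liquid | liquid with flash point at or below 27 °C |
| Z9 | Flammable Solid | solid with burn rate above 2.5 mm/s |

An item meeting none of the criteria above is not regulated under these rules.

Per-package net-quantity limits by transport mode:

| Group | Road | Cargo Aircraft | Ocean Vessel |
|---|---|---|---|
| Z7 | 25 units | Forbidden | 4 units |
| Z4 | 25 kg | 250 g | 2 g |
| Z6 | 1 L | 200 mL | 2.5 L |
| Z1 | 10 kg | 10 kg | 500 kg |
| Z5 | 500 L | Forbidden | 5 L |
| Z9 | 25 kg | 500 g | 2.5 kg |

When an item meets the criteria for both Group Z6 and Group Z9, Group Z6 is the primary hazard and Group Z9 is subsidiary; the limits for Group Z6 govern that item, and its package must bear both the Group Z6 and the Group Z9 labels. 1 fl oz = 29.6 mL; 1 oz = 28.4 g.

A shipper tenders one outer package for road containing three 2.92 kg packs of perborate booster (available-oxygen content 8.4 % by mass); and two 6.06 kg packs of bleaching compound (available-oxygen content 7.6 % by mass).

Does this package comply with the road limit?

Yes

The perborate booster has available-oxygen content 8.4 % by mass, which is > 5 % by mass, so it is Group Z4 (Oxidizer).
Available-oxygen content 7.6 % by mass meets the Group Z4 criterion (Oxidizer), so the bleaching compound is Group Z4.
Group Z4 net quantity: (three 2.92 kg packs = 8.76 kg) + (two 6.06 kg packs = 12.12 kg) = 20.88 kg.
That is within the Group Z4 road limit of 25 kg.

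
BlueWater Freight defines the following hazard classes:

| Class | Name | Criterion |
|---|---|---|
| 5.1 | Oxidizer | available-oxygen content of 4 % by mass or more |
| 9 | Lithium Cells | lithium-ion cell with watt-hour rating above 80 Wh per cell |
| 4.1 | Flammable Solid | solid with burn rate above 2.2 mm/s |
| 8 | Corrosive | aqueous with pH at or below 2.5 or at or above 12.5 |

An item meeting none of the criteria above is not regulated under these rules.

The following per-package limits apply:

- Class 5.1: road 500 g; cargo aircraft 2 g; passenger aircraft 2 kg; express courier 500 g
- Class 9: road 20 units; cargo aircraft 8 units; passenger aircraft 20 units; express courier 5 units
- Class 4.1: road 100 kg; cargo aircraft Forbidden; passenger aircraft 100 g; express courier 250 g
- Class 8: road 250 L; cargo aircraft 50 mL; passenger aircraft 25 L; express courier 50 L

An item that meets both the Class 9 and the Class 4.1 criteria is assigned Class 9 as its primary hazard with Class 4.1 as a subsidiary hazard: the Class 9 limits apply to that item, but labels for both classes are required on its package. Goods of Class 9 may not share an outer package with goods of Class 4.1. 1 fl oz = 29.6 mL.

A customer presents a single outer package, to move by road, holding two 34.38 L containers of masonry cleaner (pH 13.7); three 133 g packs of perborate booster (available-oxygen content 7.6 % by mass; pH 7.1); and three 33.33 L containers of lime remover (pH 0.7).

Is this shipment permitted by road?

Yes

The masonry cleaner has pH 13.7, which is ≥ 12.5, so it is Class 8 (Corrosive).
The perborate booster has available-oxygen content 7.6 % by mass, which is ≥ 4 % by mass, so it is Class 5.1 (Oxidizer).
The lime remover has pH 0.7, which is ≤ 2.5, so it is Class 8 (Corrosive).
Total Class 8: (two 34.38 L containers = 68.76 L) + (three 33.33 L containers = 99.99 L) = 168.75 L.
That is within the Class 8 road limit of 250 L.
Class 5.1 quantity: three 133 g packs = 399 g.
399 g ≤ 500 g (road limit, Class 5.1) — within limit.
The segregation rule (Class 9 with Class 4.1) does not apply to Class 8 with Class 5.1.
Every hazard class is within its road limit and no segregation rule is violated.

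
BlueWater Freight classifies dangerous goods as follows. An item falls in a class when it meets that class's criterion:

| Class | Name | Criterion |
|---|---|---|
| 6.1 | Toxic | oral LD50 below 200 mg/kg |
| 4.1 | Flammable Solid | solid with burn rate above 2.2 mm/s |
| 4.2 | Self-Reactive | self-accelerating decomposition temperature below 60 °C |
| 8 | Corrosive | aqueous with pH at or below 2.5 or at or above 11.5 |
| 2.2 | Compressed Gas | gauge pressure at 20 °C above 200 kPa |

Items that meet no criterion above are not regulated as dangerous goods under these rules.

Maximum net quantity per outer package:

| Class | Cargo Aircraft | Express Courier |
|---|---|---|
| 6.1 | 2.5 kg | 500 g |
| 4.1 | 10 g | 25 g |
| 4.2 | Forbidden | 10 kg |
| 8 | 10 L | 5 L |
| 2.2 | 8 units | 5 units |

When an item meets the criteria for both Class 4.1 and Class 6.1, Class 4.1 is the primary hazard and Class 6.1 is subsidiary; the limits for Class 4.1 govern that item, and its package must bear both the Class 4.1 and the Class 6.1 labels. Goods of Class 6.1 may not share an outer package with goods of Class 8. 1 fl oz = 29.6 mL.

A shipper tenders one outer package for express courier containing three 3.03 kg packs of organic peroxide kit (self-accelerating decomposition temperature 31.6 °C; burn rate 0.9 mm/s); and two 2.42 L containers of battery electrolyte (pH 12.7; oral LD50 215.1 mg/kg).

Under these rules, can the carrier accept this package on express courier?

Yes

Organic peroxide kit: self-accelerating decomposition temperature 31.6 °C < 60 °C → Class 4.2 (Self-Reactive).
With pH 12.7 (≥ 11.5), the battery electrolyte falls in Class 8.
Class 8 quantity: two 2.42 L containers = 4.84 L.
4.84 L is within the express courier limit of 5 L for Class 8.
Class 4.2 quantity: three 3.03 kg packs = 9.09 kg.
That is within the Class 4.2 express courier limit of 10 kg.
The segregation rule (Class 6.1 with Class 8) does not apply to Class 8 with Class 4.2.
Every hazard class is within its express courier limit and no segregation rule is violated.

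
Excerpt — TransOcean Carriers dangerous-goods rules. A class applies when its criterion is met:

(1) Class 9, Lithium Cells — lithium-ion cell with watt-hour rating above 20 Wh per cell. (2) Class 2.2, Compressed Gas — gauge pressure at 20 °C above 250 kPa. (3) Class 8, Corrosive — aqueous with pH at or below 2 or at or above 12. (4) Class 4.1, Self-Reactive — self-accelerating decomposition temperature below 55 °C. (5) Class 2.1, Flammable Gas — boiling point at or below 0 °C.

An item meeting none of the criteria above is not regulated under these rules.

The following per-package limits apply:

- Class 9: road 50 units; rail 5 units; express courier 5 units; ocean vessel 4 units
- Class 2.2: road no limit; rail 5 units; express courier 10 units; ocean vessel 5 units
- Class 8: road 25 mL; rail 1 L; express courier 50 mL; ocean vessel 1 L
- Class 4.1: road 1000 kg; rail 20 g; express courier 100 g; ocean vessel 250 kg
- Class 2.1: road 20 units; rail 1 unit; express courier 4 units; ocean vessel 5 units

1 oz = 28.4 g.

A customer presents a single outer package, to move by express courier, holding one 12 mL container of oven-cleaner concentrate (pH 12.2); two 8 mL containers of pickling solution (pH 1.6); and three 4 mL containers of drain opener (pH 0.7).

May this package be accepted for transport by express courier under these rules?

The oven-cleaner concentrate has pH 12.2, which is ≥ 12, so it is Class 8 (Corrosive).
With pH 1.6 (≤ 2), the pickling solution falls in Class 8.
Drain opener: pH 0.7 ≤ 2 → Class 8 (Corrosive).
Total Class 8: 12 mL + (two 8 mL containers = 16 mL) + (three 4 mL containers = 12 mL) = 40 mL.
40 mL ≤ 50 mL (express courier limit, Class 8) — within limit.

Yes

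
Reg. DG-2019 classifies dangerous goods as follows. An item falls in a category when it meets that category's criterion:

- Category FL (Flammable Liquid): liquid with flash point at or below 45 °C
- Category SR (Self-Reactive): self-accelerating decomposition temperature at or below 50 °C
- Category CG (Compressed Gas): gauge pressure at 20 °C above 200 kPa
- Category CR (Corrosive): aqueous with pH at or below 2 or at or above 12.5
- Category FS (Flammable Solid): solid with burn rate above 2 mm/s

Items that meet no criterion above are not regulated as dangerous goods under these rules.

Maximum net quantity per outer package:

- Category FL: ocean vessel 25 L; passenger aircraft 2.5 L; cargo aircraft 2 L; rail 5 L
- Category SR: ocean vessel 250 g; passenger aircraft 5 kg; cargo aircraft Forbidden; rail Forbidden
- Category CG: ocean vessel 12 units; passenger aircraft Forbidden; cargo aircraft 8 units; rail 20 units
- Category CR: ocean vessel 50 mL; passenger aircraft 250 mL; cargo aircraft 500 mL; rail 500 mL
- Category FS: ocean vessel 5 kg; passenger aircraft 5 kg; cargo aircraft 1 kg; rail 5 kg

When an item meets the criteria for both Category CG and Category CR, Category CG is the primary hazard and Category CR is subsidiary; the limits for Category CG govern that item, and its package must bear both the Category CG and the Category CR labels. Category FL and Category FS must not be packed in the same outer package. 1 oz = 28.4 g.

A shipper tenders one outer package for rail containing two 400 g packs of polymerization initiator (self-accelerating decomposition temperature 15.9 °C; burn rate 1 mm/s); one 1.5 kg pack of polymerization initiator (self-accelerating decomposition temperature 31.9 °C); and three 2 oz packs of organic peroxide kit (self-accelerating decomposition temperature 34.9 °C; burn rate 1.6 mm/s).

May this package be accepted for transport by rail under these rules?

The polymerization initiator has self-accelerating decomposition temperature 15.9 °C, which is ≤ 50 °C, so it is Category SR (Self-Reactive).
With self-accelerating decomposition temperature 31.9 °C (≤ 50 °C), the polymerization initiator falls in Category SR.
The organic peroxide kit has self-accelerating decomposition temperature 34.9 °C, which is ≤ 50 °C, so it is Category SR (Self-Reactive).
Category SR net quantity: (two 400 g packs = 800 g) + 1.5 kg + (three 2 oz packs = 170.4 g) = 2470.4 g.
Category SR is Forbidden by rail.

No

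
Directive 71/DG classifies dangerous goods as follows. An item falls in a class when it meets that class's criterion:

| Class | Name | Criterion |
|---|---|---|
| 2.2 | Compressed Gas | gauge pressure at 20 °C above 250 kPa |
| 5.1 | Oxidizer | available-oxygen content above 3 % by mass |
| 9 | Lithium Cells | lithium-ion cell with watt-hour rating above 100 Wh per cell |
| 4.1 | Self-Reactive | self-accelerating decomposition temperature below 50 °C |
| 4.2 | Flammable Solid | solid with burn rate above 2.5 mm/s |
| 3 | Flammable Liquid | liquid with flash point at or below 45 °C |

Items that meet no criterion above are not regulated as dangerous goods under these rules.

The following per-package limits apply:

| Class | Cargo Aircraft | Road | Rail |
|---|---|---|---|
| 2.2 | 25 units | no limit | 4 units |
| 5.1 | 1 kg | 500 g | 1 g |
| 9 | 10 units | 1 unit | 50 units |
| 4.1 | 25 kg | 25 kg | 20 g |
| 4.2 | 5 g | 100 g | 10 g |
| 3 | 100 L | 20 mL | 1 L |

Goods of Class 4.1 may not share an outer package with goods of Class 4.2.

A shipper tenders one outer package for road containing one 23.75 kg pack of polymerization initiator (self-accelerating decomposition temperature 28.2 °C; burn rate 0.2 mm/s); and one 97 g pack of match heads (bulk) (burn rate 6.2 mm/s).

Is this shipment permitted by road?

No

Polymerization initiator: self-accelerating decomposition temperature 28.2 °C < 50 °C → Class 4.1 (Self-Reactive).
Burn rate 6.2 mm/s meets the Class 4.2 criterion (Flammable Solid), so the match heads (bulk) are Class 4.2.
Class 4.1 quantity: 23.75 kg.
That is within the Class 4.1 road limit of 25 kg.
Class 4.2 quantity: 97 g.
97 g ≤ 100 g (road limit, Class 4.2) — within limit.
Class 4.1 and Class 4.2 may not share an outer package.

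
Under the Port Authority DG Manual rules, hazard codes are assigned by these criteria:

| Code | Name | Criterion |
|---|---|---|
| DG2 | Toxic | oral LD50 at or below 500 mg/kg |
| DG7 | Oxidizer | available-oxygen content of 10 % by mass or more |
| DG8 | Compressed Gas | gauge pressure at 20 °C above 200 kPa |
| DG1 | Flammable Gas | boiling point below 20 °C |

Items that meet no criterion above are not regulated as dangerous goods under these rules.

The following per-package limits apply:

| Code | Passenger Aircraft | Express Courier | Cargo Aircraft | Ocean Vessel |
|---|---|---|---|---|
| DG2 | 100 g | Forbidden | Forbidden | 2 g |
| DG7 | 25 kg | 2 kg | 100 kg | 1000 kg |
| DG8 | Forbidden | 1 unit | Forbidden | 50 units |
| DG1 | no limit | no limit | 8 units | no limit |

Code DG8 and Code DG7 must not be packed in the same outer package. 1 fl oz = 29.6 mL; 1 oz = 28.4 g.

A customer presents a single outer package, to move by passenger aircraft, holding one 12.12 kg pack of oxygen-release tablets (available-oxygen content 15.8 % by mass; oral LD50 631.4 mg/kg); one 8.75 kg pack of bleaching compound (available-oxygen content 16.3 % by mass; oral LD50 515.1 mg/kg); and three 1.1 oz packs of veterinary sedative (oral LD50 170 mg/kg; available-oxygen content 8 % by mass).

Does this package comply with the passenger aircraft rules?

Yes

Available-oxygen content 15.8 % by mass meets the Code DG7 criterion (Oxidizer), so the oxygen-release tablets are Code DG7.
The bleaching compound has available-oxygen content 16.3 % by mass, which is ≥ 10 % by mass, so it is Code DG7 (Oxidizer).
Oral LD50 170 mg/kg meets the Code DG2 criterion (Toxic), so the veterinary sedative is Code DG2.
Code DG2 quantity: three 1.1 oz packs = 93.72 g.
That is within the Code DG2 passenger aircraft limit of 100 g.
Code DG7 net quantity: 12.12 kg + 8.75 kg = 20.87 kg.
20.87 kg is within the passenger aircraft limit of 25 kg for Code DG7.
The segregation rule (Code DG8 with Code DG7) does not apply to Code DG2 with Code DG7.
Every hazard code is within its passenger aircraft limit and no segregation rule is violated.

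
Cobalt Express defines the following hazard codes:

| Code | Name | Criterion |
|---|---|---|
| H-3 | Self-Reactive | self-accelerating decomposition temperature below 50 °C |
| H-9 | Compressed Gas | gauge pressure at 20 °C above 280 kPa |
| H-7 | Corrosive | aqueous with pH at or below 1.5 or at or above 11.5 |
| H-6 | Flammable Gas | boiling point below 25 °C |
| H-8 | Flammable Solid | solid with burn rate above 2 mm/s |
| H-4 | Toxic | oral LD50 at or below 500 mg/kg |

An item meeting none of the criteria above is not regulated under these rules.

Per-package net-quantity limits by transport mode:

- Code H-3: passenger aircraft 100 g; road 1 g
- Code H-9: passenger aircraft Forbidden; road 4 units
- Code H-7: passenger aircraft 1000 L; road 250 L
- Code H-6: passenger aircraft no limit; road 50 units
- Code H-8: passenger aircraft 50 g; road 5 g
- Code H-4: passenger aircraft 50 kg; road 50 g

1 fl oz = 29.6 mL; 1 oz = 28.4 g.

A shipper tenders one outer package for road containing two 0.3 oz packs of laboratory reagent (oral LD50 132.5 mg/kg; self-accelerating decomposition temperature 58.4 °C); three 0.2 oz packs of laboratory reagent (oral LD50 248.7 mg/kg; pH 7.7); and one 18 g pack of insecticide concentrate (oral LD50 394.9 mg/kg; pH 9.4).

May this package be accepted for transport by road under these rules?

No

Oral LD50 132.5 mg/kg meets the Code H-4 criterion (Toxic), so the laboratory reagent is Code H-4.
The laboratory reagent has oral LD50 248.7 mg/kg, which is ≤ 500 mg/kg, so it is Code H-4 (Toxic).
Oral LD50 394.9 mg/kg meets the Code H-4 criterion (Toxic), so the insecticide concentrate is Code H-4.
Code H-4 net quantity: (two 0.3 oz packs = 17.04 g) + (three 0.2 oz packs = 17.04 g) + 18 g = 52.08 g.
52.08 g exceeds the road limit of 50 g for Code H-4.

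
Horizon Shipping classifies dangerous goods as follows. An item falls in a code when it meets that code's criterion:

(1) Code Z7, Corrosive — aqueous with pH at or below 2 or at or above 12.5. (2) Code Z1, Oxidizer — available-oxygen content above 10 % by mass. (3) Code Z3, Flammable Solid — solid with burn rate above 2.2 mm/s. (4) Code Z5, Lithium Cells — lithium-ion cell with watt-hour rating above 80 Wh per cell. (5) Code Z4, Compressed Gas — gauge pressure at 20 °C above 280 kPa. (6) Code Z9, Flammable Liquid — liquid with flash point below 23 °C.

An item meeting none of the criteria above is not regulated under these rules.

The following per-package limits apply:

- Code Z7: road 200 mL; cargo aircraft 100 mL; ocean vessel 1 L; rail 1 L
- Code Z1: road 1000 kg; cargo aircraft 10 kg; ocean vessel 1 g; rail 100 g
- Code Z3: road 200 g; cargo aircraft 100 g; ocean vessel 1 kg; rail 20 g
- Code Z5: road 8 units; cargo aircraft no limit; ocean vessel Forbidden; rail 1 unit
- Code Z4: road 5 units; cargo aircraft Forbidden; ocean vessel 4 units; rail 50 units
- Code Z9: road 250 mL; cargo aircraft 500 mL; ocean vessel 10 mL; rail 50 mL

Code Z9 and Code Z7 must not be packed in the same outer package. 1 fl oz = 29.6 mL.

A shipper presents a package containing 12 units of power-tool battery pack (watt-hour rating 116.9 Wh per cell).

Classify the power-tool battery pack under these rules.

Code Z5

Watt-hour rating 116.9 Wh per cell meets the Code Z5 criterion (Lithium Cells), so the power-tool battery pack is Code Z5.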